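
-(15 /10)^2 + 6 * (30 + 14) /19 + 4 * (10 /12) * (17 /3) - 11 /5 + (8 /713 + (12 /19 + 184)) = 519334493 /2438460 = 212.98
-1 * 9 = -9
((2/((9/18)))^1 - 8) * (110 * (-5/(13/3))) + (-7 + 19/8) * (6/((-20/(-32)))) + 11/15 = 18097/39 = 464.03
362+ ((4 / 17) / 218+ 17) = 702289 / 1853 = 379.00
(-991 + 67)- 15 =-939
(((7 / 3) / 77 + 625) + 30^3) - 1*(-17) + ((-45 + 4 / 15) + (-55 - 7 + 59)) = 4553059 / 165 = 27594.30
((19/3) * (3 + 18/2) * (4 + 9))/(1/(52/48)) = 3211/3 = 1070.33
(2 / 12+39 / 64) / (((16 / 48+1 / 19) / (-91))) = -257621 / 1408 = -182.97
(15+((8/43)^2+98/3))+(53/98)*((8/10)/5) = 47.79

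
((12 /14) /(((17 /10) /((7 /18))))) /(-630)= -1 /3213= -0.00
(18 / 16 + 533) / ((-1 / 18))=-38457 / 4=-9614.25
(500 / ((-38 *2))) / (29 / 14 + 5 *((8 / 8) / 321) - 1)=-112350 / 18563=-6.05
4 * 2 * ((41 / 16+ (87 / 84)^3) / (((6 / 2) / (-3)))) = -80641 / 2744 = -29.39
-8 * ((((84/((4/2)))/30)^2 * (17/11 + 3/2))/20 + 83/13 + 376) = -54723679/17875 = -3061.46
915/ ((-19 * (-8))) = 915/ 152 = 6.02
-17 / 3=-5.67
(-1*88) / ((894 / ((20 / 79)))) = -880 / 35313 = -0.02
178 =178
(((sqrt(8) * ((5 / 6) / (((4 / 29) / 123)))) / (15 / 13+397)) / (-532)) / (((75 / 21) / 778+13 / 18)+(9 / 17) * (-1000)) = 353828565 * sqrt(2) / 26660023034368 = 0.00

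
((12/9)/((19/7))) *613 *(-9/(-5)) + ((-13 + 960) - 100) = 131957/95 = 1389.02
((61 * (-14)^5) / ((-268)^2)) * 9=-18454086 / 4489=-4110.96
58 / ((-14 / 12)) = -348 / 7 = -49.71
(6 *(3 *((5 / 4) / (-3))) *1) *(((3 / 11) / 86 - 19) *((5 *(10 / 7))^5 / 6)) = 3509960937500 / 7949711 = 441520.57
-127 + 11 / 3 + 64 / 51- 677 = -40753 / 51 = -799.08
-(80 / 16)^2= -25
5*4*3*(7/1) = 420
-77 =-77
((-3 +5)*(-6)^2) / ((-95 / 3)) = -216 / 95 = -2.27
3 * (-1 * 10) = -30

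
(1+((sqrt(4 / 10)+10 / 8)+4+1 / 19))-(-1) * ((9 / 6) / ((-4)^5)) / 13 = sqrt(10) / 5+3188167 / 505856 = 6.93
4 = 4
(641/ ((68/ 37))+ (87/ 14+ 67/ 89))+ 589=40023241/ 42364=944.75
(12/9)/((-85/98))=-392/255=-1.54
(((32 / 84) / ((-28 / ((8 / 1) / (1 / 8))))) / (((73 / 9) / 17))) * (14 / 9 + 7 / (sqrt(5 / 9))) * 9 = -176256 * sqrt(5) / 2555-13056 / 511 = -179.80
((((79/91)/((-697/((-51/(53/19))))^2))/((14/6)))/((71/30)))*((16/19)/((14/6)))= 58358880/1494910780181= 0.00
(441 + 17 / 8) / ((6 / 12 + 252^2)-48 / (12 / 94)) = 3545 / 505028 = 0.01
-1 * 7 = -7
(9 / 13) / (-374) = -9 / 4862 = -0.00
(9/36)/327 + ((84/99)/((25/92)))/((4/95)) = 1778317/23980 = 74.16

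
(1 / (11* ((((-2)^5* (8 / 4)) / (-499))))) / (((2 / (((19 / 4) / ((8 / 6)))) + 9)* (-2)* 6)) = -9481 / 1534720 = -0.01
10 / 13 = 0.77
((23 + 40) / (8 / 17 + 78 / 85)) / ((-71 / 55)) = -294525 / 8378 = -35.15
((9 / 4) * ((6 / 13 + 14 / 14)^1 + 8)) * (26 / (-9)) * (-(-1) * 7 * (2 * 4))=-3444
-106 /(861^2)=-106 /741321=-0.00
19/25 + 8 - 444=-10881/25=-435.24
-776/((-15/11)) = 8536/15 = 569.07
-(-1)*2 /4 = 1 /2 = 0.50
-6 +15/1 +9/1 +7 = 25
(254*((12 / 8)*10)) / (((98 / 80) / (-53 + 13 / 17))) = -135331200 / 833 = -162462.42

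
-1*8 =-8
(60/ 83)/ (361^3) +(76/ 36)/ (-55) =-74191324637/ 1932880020885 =-0.04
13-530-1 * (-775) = 258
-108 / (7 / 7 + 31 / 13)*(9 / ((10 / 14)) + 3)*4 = -109512 / 55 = -1991.13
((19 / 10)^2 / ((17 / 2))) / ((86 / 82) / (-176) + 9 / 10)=1302488 / 2741845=0.48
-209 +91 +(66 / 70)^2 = -143461 / 1225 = -117.11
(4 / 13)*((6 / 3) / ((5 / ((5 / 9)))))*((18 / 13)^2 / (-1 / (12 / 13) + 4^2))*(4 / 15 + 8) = 0.07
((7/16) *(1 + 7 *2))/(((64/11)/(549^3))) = 191116867095/1024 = 186637565.52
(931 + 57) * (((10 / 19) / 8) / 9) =65 / 9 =7.22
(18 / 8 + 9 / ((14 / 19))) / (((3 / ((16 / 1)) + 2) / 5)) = 1620 / 49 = 33.06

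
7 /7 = 1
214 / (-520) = -107 / 260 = -0.41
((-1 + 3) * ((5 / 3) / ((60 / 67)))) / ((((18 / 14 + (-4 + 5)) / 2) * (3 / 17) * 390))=7973 / 168480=0.05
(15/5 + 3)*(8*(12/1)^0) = 48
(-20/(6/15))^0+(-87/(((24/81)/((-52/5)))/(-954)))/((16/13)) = -189359857/80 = -2366998.21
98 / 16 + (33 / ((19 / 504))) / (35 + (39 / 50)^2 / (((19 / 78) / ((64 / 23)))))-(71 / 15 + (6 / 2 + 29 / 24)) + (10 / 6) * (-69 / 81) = 308684307871 / 18561284460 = 16.63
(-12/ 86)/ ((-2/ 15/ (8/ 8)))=45/ 43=1.05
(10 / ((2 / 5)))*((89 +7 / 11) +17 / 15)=74885 / 33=2269.24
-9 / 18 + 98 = 195 / 2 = 97.50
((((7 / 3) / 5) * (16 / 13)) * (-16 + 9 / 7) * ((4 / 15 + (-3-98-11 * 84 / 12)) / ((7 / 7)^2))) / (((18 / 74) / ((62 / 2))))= 5039422496 / 26325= 191431.05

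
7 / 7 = 1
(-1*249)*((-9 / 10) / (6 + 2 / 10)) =2241 / 62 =36.15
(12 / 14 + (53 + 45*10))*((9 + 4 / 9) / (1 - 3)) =-2379.33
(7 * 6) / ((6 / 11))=77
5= 5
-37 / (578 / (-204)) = 222 / 17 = 13.06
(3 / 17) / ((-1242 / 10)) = -5 / 3519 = -0.00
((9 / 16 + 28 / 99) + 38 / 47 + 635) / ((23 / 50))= 1184940125 / 856152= 1384.03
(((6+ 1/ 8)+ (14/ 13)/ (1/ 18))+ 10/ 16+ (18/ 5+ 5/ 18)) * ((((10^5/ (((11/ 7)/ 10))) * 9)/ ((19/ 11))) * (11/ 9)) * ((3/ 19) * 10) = 2703816500000/ 14079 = 192046061.51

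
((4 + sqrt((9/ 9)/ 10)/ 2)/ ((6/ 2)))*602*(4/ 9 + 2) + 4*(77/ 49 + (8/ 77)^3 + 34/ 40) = 3311*sqrt(10)/ 135 + 121523687027/ 61631955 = 2049.32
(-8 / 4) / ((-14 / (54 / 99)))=6 / 77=0.08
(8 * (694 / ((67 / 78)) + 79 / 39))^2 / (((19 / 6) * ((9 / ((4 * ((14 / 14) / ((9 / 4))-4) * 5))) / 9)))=-366946099730923520 / 389182833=-942863016.09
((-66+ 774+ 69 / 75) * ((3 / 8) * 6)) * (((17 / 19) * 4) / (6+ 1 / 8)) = 21692952 / 23275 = 932.03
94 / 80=47 / 40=1.18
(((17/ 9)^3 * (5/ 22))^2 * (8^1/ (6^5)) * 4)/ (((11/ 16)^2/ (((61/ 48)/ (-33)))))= -147239170900/ 187183371521817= -0.00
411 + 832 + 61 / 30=37351 / 30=1245.03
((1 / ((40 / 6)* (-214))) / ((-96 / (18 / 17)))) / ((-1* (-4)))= 9 / 4656640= 0.00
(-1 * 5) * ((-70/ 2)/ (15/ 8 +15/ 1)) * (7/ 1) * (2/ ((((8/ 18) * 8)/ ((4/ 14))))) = 35/ 3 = 11.67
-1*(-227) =227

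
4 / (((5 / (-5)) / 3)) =-12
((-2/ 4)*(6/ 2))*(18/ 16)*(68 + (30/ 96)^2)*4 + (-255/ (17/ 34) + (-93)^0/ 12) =-2978537/ 3072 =-969.58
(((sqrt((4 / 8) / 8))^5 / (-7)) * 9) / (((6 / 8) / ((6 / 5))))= -9 / 4480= -0.00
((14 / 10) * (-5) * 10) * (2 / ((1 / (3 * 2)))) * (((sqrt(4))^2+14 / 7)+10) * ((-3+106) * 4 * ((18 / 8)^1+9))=-62294400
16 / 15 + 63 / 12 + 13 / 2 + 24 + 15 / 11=38.18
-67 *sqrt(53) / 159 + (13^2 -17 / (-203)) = 34324 / 203 -67 *sqrt(53) / 159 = 166.02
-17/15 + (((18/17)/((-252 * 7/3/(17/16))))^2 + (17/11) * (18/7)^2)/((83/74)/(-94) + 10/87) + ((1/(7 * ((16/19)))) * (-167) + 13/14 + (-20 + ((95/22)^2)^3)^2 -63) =41776074.09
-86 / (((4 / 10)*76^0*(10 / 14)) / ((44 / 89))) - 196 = -30688 / 89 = -344.81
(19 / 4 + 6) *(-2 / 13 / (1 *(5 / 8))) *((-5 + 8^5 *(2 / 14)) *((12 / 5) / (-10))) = 33780456 / 11375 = 2969.71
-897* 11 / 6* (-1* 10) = 16445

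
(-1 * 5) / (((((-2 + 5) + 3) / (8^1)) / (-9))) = 60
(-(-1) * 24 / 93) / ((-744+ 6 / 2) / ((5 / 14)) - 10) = -5 / 40393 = -0.00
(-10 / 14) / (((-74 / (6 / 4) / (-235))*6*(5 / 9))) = -2115 / 2072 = -1.02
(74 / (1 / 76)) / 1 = 5624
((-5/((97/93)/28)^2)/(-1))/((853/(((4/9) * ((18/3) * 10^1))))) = 904108800/8025877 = 112.65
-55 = -55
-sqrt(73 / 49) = -sqrt(73) / 7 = -1.22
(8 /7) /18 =4 /63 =0.06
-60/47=-1.28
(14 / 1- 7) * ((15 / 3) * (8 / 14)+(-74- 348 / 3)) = -1310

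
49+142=191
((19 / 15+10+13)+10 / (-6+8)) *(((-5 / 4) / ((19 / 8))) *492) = -143992 / 19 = -7578.53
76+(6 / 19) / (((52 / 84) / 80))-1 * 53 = 15761 / 247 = 63.81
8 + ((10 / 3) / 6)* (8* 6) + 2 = 110 / 3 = 36.67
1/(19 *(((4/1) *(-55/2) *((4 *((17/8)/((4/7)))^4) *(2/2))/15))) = -393216/41911589489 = -0.00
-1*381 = -381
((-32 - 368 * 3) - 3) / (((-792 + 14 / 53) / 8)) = 241468 / 20981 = 11.51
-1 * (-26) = 26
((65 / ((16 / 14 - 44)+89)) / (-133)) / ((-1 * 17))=65 / 104329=0.00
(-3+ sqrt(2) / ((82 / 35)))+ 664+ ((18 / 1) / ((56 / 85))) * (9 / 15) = 35 * sqrt(2) / 82+ 18967 / 28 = 678.00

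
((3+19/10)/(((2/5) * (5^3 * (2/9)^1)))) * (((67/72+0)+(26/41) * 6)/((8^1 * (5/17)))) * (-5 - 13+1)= -197956619/13120000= -15.09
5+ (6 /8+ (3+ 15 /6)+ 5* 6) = 165 /4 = 41.25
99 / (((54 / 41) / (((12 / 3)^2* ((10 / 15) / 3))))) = 7216 / 27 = 267.26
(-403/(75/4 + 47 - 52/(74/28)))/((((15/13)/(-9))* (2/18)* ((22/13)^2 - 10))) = -65518934/761455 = -86.04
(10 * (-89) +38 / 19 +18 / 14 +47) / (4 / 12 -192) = 17634 / 4025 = 4.38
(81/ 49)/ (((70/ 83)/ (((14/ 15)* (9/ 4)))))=20169/ 4900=4.12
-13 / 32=-0.41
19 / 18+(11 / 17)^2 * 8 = 22915 / 5202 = 4.41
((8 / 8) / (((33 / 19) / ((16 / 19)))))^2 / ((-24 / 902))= -8.84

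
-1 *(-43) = 43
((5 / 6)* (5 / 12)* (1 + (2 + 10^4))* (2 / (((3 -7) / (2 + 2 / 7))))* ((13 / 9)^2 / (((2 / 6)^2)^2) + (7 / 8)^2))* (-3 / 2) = 388152125 / 384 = 1010812.83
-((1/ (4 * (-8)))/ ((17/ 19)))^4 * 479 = -62423759/ 87578116096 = -0.00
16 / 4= 4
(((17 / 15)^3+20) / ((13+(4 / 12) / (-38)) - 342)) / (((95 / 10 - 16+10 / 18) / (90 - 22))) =374230384 / 501656125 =0.75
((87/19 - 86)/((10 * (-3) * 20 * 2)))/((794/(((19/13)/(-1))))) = -119/952800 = -0.00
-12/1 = -12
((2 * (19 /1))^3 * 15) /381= 274360 /127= 2160.31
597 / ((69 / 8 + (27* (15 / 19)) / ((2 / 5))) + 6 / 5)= 151240 / 15989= 9.46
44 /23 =1.91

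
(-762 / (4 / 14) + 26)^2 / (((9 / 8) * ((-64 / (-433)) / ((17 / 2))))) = 51342099041 / 144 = 356542354.45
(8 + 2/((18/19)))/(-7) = -13/9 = -1.44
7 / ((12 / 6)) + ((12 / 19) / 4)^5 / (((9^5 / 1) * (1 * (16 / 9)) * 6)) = 22463170129 / 6418048608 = 3.50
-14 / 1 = -14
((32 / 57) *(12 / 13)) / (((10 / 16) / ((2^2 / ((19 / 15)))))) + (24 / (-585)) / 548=25251118 / 9644115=2.62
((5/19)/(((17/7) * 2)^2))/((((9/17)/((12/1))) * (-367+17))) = -7/9690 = -0.00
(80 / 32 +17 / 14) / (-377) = -2 / 203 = -0.01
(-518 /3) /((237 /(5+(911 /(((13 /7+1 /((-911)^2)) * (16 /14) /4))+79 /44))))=-35321403961907 /28126870860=-1255.79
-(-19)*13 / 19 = 13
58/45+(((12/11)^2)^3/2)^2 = 282334975892698/141229276952445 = 2.00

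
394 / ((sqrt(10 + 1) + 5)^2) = 5.70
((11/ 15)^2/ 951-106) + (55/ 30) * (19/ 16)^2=-11329557673/ 109555200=-103.41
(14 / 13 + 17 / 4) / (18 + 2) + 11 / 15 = 3119 / 3120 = 1.00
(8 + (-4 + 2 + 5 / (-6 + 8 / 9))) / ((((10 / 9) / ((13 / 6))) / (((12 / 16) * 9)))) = 243243 / 3680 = 66.10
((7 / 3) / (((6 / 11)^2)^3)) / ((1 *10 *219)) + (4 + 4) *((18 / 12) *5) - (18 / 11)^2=2127592037287 / 37090120320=57.36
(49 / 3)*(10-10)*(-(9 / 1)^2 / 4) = 0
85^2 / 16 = 7225 / 16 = 451.56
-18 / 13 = -1.38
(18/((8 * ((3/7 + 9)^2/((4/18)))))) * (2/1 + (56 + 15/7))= 2947/8712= 0.34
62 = 62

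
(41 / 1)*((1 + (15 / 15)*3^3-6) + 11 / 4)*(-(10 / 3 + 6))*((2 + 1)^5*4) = -9205812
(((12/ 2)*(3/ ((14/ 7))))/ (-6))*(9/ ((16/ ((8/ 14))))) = -0.48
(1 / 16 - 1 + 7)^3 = 222.82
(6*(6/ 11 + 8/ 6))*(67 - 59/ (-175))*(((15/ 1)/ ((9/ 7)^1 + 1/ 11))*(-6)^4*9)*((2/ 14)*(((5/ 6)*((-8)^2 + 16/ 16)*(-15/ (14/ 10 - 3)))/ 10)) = 259648950600/ 371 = 699862400.54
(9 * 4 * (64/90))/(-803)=-128/4015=-0.03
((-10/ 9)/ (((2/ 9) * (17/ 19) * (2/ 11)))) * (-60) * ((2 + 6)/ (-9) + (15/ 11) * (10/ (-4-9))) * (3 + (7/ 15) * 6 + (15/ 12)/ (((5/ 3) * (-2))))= -19386.81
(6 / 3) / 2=1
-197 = -197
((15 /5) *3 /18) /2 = 1 /4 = 0.25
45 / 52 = 0.87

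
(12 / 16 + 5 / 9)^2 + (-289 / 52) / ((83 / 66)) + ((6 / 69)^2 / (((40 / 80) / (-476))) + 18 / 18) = -6593631121 / 739745136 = -8.91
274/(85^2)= 274/7225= 0.04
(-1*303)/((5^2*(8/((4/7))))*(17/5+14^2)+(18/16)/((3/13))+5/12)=-7272/1675087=-0.00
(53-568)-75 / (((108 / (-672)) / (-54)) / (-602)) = 15169885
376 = 376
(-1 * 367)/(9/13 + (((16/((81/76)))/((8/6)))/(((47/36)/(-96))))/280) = 7848295/48427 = 162.06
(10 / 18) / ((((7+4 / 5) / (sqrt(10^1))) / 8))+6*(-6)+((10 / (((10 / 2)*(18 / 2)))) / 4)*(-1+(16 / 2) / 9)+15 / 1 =-3403 / 162+200*sqrt(10) / 351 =-19.20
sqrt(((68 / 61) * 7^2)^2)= 3332 / 61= 54.62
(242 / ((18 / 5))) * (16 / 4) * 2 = 4840 / 9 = 537.78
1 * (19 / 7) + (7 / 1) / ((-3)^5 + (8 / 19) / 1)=86640 / 32263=2.69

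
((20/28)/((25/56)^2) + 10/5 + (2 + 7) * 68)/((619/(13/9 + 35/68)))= 46280201/23676750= 1.95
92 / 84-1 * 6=-4.90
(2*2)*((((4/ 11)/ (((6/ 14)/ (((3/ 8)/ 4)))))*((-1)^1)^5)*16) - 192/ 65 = -5752/ 715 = -8.04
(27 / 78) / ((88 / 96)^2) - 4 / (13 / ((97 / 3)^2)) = -4548124 / 14157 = -321.26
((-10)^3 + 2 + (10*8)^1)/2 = -459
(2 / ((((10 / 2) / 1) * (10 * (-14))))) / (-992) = 1 / 347200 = 0.00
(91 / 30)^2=8281 / 900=9.20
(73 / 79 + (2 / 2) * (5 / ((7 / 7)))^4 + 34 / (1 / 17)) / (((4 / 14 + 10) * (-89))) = -332885 / 253116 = -1.32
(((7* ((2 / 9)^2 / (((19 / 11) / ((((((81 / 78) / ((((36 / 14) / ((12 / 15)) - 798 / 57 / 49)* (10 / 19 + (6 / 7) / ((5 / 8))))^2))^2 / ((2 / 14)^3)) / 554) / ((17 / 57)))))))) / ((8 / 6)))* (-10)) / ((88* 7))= -65227072113858571875 / 11408229182398599888137632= -0.00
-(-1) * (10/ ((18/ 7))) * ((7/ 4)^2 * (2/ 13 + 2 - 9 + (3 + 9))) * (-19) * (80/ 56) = -1666.05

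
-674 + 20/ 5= -670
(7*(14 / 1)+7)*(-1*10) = -1050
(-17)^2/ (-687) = -289/ 687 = -0.42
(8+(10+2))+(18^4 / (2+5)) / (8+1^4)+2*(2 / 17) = 200696 / 119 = 1686.52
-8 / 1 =-8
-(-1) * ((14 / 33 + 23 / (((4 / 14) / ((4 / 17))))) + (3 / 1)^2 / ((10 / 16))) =94712 / 2805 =33.77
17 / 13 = 1.31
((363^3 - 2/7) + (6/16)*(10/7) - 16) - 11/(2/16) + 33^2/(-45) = 956640381/20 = 47832019.05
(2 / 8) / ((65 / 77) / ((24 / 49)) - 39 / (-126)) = 462 / 3757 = 0.12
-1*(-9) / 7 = 9 / 7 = 1.29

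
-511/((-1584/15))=2555/528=4.84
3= 3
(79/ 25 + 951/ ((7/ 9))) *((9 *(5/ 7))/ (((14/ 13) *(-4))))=-3137472/ 1715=-1829.43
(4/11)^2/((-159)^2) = 16/3059001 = 0.00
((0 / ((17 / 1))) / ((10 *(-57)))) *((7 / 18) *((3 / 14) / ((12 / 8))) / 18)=0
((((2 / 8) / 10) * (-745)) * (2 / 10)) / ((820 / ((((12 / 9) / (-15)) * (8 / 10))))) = 149 / 461250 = 0.00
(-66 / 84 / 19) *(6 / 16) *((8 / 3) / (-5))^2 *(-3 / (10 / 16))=352 / 16625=0.02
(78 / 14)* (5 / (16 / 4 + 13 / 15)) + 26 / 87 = 6.02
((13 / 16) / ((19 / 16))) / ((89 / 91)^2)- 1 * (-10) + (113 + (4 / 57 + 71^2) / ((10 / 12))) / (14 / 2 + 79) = 5330524547 / 64714570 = 82.37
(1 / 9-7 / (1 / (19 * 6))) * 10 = -7978.89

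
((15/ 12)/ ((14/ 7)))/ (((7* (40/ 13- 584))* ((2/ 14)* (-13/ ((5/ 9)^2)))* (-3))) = -125/ 14681088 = -0.00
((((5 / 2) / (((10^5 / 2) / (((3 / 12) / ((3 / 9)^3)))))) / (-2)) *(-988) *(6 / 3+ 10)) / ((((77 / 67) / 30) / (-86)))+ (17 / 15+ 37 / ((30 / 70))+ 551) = -445018603 / 115500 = -3852.97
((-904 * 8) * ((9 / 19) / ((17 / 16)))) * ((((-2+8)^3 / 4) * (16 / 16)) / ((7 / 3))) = -168708096 / 2261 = -74616.58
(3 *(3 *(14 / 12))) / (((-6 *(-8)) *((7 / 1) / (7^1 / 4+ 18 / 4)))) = 25 / 128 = 0.20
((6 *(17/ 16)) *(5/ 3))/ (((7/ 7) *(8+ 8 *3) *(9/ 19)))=1615/ 2304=0.70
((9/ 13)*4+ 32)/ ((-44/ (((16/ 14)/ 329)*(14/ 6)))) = -904/ 141141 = -0.01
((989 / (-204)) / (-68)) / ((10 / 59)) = 58351 / 138720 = 0.42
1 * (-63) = -63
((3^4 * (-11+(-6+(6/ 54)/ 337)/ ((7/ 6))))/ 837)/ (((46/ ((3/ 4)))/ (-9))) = 134109/ 585032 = 0.23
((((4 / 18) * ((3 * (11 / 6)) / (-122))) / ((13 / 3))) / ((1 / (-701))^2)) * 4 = -10810822 / 2379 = -4544.27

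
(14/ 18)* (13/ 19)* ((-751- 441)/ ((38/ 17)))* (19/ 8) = -230503/ 342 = -673.99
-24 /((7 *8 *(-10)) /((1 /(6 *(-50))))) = -1 /7000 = -0.00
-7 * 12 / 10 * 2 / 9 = -28 / 15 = -1.87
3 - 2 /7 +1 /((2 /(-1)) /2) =12 /7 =1.71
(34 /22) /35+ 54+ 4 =22347 /385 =58.04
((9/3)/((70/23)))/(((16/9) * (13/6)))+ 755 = 5498263/7280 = 755.26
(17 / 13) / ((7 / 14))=34 / 13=2.62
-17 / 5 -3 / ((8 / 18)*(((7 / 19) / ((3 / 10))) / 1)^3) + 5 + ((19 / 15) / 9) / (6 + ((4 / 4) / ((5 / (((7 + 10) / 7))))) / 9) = -15864991931 / 7849212000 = -2.02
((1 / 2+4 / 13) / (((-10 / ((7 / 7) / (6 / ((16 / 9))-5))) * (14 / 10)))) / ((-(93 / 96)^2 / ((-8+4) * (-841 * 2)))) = -41336832 / 162409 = -254.52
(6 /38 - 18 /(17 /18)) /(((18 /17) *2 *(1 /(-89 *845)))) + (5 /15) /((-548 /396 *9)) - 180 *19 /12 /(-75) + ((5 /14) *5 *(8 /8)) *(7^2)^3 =45881981643 /52060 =881328.88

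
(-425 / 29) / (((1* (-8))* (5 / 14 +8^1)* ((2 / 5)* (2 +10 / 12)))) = 0.19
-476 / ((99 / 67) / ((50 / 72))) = -199325 / 891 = -223.71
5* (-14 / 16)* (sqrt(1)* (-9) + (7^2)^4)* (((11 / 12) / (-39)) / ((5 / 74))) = 2052986551 / 234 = 8773446.80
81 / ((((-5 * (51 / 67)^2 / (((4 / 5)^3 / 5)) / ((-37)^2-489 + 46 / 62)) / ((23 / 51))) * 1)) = -541238945472 / 475946875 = -1137.18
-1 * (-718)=718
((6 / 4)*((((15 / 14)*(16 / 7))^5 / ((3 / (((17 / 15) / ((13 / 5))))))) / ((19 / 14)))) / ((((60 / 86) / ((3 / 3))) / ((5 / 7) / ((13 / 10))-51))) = -927872686080000 / 907028024539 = -1022.98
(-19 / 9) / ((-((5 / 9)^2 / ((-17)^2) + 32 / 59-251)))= -2915721 / 345913318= -0.01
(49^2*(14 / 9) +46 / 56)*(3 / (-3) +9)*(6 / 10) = 1882798 / 105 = 17931.41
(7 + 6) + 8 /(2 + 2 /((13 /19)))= 117 /8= 14.62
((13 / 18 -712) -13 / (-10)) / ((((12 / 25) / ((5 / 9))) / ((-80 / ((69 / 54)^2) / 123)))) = 63898000 / 195201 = 327.34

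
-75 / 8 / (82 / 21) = -1575 / 656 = -2.40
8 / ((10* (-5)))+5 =121 / 25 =4.84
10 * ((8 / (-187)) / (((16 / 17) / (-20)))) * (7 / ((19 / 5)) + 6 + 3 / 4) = 16325 / 209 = 78.11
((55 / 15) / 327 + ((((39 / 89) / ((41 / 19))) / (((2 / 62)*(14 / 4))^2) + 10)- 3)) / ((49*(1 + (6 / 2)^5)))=2012038801 / 1048563802818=0.00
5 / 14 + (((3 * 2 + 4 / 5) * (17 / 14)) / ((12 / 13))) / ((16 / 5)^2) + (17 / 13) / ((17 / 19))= 752621 / 279552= 2.69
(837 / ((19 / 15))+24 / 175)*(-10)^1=-4395162 / 665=-6609.27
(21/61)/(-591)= -7/12017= -0.00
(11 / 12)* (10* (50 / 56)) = 1375 / 168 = 8.18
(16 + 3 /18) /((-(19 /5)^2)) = -2425 /2166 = -1.12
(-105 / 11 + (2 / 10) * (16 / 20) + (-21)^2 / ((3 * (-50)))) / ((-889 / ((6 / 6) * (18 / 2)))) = 0.12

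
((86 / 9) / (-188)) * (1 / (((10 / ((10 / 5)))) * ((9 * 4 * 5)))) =-43 / 761400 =-0.00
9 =9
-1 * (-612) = 612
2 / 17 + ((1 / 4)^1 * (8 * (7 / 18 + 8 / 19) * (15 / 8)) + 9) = 94225 / 7752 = 12.15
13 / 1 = 13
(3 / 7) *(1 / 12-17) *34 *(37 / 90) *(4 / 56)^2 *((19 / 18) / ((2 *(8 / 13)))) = -4505527 / 10160640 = -0.44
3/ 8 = 0.38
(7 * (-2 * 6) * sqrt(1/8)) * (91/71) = -1911 * sqrt(2)/71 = -38.06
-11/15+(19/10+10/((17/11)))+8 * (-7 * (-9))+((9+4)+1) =53615/102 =525.64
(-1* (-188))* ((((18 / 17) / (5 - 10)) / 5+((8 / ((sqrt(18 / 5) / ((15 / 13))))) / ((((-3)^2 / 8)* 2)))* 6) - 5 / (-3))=389348 / 1275+30080* sqrt(10) / 39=2744.38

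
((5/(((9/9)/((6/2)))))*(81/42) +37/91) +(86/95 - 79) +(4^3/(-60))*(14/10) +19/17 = -216634897/4408950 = -49.14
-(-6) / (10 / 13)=39 / 5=7.80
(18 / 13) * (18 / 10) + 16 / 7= 2174 / 455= 4.78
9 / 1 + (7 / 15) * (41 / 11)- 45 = -5653 / 165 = -34.26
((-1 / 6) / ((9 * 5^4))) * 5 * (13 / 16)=-13 / 108000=-0.00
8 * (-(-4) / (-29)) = -32 / 29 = -1.10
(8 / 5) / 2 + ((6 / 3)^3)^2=324 / 5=64.80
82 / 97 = 0.85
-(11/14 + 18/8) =-85/28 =-3.04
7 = 7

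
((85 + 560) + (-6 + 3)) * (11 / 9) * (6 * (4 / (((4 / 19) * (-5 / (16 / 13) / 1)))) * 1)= -22018.95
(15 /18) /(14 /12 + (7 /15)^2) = 375 /623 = 0.60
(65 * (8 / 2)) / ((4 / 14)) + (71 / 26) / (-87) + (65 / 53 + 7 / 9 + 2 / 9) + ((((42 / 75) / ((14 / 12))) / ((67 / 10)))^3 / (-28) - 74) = 26445148148362609 / 31550113890750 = 838.20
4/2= 2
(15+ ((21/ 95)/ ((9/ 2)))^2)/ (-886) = -1218571/ 71965350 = -0.02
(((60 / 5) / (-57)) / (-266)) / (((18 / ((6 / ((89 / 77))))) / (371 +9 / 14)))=57233 / 674709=0.08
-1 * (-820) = 820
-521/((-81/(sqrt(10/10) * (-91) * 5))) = -2926.60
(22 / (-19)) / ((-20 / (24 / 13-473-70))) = -15477 / 494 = -31.33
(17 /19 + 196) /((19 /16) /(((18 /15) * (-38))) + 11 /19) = 718272 /2017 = 356.11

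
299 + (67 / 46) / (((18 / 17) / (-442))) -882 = -493081 / 414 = -1191.02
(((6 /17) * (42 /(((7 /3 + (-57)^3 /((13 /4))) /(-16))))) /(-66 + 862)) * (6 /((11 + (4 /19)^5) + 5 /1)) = 36502651458 /18615266444609525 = 0.00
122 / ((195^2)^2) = 122 / 1445900625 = 0.00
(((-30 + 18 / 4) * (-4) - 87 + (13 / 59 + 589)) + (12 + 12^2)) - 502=15235 / 59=258.22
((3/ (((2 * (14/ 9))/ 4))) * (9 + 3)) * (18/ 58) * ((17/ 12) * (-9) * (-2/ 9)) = 8262/ 203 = 40.70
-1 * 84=-84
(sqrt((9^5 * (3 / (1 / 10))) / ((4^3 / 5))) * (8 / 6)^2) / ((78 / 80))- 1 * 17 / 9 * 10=-170 / 9 +3600 * sqrt(6) / 13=659.43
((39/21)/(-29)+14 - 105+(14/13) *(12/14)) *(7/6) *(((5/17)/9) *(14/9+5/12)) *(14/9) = -98522795/9344322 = -10.54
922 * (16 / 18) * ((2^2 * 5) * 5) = 737600 / 9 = 81955.56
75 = 75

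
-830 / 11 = -75.45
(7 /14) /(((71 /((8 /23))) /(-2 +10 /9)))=-32 /14697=-0.00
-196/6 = -98/3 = -32.67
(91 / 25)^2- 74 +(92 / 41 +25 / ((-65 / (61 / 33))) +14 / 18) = -1927303973 / 32979375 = -58.44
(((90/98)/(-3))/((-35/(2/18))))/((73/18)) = 0.00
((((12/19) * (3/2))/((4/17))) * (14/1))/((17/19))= 63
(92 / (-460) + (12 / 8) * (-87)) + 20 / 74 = -48259 / 370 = -130.43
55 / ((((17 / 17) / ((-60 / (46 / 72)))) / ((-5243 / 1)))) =622868400 / 23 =27081234.78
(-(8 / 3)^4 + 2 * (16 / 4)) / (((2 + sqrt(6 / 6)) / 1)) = -14.19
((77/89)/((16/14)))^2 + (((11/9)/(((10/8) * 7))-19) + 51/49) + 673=733008908117/1117811520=655.75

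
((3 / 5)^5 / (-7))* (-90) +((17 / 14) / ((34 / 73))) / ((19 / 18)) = 576837 / 166250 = 3.47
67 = 67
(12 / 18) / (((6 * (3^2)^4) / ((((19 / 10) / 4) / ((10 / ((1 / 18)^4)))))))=19 / 2479491129600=0.00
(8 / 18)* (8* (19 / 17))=608 / 153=3.97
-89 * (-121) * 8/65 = 86152/65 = 1325.42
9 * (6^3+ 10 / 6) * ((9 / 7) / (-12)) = -209.89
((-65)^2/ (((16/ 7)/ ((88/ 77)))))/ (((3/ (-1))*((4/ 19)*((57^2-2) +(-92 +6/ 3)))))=-80275/ 75768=-1.06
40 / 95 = 8 / 19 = 0.42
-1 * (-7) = 7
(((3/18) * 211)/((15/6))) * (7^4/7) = 72373/15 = 4824.87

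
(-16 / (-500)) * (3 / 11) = 12 / 1375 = 0.01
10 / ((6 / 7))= 35 / 3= 11.67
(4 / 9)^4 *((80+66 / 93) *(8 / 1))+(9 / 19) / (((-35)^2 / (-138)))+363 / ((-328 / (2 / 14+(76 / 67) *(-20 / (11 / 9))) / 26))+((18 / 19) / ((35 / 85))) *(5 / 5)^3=3221736675463121 / 5779597074300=557.43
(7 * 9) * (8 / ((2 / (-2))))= -504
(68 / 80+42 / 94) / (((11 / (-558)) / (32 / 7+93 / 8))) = -308471607 / 289520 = -1065.46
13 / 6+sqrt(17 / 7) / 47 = sqrt(119) / 329+13 / 6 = 2.20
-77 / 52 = -1.48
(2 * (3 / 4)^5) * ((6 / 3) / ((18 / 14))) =189 / 256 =0.74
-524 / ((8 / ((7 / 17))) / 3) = -2751 / 34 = -80.91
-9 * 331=-2979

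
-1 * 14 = -14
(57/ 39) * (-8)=-152/ 13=-11.69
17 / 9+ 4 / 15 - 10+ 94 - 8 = 3517 / 45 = 78.16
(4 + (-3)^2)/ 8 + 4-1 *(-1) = 53/ 8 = 6.62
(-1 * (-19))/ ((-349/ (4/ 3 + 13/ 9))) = -475/ 3141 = -0.15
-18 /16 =-9 /8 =-1.12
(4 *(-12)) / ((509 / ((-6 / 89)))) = 288 / 45301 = 0.01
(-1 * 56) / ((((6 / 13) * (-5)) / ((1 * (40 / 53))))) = 18.31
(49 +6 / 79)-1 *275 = -17848 / 79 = -225.92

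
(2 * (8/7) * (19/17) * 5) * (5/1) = 7600/119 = 63.87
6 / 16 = 3 / 8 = 0.38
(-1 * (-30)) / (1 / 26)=780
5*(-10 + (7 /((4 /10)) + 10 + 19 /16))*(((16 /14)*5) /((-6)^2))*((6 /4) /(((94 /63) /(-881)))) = -19756425 /1504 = -13135.92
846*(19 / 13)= 16074 / 13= 1236.46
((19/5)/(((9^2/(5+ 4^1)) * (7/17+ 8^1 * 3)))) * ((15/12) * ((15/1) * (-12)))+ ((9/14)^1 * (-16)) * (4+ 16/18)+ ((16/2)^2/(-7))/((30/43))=-586363/8715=-67.28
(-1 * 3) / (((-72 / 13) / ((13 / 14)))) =169 / 336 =0.50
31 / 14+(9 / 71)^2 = 157405 / 70574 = 2.23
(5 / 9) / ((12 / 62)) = 155 / 54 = 2.87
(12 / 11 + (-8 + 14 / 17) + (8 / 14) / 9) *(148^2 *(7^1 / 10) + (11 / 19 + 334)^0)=-5439358874 / 58905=-92341.21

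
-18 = -18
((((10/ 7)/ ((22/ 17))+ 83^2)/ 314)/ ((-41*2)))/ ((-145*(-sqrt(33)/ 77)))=-88423*sqrt(33)/ 20534030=-0.02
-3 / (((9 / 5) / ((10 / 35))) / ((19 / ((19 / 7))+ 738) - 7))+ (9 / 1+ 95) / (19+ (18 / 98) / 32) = -72168956 / 208607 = -345.96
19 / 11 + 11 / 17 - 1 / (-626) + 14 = 1916999 / 117062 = 16.38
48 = 48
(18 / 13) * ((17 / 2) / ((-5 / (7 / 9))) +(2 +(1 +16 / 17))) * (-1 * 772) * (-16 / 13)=49494464 / 14365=3445.49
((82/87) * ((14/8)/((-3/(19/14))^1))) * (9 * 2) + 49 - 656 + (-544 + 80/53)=-3574821/3074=-1162.92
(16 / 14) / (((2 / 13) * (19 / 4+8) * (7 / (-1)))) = -208 / 2499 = -0.08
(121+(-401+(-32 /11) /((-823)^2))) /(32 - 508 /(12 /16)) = 782315007 /1803049798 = 0.43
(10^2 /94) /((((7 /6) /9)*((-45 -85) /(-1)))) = 270 /4277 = 0.06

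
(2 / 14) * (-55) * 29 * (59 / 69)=-94105 / 483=-194.83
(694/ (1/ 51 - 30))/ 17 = -2082/ 1529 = -1.36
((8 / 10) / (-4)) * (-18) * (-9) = -162 / 5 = -32.40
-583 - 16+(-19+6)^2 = -430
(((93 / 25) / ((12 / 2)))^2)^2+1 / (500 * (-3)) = 2758063 / 18750000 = 0.15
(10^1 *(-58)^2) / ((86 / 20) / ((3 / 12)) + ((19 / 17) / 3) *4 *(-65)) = -422.28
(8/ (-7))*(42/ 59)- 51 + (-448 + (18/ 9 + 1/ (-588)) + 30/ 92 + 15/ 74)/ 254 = -401691922105/ 7498814568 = -53.57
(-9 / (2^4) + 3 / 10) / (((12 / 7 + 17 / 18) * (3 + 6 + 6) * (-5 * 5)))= 441 / 1675000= 0.00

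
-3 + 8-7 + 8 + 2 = 8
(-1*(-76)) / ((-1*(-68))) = 19 / 17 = 1.12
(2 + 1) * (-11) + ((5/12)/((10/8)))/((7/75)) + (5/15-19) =-1010/21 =-48.10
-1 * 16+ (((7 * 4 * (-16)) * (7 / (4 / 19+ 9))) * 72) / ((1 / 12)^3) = -1059029392 / 25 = -42361175.68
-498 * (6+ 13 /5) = -21414 /5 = -4282.80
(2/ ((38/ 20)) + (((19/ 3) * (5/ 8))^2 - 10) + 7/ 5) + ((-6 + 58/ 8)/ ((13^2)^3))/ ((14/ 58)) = 15014665030529/ 1848860919360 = 8.12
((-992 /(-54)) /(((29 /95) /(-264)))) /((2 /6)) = -4146560 /87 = -47661.61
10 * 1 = 10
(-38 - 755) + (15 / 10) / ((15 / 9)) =-7921 / 10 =-792.10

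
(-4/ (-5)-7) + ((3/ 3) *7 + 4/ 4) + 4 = 29/ 5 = 5.80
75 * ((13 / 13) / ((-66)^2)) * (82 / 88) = 1025 / 63888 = 0.02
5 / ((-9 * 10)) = -0.06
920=920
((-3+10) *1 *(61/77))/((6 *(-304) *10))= -61/200640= -0.00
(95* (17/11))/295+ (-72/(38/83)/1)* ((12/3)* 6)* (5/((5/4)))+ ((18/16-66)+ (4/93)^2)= -12936009408973/853206552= -15161.64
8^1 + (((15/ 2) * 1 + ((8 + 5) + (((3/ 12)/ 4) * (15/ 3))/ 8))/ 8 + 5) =15941/ 1024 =15.57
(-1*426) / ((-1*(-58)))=-213 / 29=-7.34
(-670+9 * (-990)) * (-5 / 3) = 47900 / 3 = 15966.67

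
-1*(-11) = 11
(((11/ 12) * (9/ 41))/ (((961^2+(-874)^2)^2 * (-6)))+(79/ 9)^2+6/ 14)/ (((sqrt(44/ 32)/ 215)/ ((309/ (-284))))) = -908542561185692128078835 * sqrt(22)/ 275709177538207425936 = -15456.29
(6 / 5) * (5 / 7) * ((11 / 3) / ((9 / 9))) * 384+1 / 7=1207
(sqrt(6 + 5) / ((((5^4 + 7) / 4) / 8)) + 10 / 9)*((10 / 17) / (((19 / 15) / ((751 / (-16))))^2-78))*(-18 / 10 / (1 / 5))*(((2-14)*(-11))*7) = 21106045422000*sqrt(11) / 6646591027481 + 5862790395000 / 84134063639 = 80.22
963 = 963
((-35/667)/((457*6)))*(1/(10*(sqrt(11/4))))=-7*sqrt(11)/20118054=-0.00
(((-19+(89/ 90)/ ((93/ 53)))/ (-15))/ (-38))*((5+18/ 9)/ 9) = -1080191/ 42938100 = -0.03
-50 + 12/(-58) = -1456/29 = -50.21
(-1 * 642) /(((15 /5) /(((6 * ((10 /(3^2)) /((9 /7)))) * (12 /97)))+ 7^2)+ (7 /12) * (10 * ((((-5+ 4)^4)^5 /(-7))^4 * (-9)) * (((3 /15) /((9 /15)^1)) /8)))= -8808240 /736433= -11.96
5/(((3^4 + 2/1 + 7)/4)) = 0.22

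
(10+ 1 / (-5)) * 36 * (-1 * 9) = -15876 / 5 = -3175.20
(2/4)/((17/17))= 1/2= 0.50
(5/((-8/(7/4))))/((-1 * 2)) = 35/64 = 0.55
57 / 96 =19 / 32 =0.59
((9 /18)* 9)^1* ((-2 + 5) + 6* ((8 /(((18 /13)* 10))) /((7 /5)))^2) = 5321 /294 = 18.10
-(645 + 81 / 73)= -47166 / 73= -646.11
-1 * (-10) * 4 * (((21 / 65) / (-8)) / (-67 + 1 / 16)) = 16 / 663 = 0.02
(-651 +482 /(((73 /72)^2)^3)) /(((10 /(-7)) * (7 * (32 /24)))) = 94107599439633 /6053369051560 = 15.55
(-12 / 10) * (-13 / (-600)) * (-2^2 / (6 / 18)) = 39 / 125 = 0.31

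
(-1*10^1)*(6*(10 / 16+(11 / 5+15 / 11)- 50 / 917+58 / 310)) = -162147435 / 625394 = -259.27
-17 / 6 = -2.83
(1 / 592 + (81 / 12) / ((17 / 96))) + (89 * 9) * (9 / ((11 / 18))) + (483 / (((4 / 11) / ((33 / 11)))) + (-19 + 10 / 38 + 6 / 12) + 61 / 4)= 33267894953 / 2103376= 15816.43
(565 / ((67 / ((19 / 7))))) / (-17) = -10735 / 7973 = -1.35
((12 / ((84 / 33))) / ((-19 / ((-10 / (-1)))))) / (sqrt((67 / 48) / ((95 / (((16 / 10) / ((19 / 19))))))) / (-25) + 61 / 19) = -1887187500 / 2441897339 - 41250 *sqrt(7638) / 2441897339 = -0.77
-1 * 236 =-236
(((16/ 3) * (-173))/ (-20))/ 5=692/ 75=9.23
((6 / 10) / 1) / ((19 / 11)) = 0.35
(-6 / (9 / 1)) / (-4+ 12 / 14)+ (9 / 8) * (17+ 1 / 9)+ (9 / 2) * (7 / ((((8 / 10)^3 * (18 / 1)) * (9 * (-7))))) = 491873 / 25344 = 19.41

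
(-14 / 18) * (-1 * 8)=56 / 9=6.22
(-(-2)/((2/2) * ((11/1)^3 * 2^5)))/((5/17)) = 17/106480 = 0.00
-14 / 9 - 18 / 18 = -23 / 9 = -2.56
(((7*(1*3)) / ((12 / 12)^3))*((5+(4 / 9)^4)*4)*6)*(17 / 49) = 642328 / 729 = 881.11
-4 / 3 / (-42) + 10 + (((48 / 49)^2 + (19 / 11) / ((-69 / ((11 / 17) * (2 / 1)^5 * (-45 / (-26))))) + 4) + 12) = 2866153208 / 109838547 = 26.09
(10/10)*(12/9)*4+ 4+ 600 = 1828/3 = 609.33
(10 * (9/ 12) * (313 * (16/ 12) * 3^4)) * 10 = 2535300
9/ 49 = 0.18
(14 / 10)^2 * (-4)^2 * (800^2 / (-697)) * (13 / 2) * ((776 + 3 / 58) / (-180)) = 146800675840 / 181917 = 806965.13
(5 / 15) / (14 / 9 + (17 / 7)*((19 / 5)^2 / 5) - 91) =-2625 / 649142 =-0.00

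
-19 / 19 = -1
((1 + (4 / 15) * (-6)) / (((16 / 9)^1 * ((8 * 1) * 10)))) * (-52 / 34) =0.01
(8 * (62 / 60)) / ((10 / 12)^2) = 1488 / 125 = 11.90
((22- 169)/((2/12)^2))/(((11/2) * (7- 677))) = 5292/3685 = 1.44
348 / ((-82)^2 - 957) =348 / 5767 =0.06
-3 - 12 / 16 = -3.75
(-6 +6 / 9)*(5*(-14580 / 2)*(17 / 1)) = 3304800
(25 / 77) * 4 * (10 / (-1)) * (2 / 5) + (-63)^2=305213 / 77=3963.81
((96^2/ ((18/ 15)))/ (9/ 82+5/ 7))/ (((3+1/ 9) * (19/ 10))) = 14169600/ 8987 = 1576.68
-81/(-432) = 3/16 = 0.19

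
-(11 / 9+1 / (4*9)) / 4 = -5 / 16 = -0.31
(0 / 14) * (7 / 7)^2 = 0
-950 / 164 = -475 / 82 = -5.79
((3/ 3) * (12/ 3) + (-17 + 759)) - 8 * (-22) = 922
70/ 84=5/ 6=0.83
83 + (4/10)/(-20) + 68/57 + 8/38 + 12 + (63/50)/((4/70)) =675071/5700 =118.43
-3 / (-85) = 0.04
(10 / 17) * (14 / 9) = 140 / 153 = 0.92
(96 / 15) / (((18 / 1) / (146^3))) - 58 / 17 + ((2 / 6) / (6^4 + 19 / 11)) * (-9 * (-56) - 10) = 2416753157744 / 2184075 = 1106533.96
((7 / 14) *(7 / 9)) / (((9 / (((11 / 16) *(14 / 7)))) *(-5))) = -77 / 6480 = -0.01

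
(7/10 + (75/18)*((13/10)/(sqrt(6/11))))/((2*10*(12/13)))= 91/2400 + 169*sqrt(66)/3456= 0.44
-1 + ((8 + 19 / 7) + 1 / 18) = 1231 / 126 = 9.77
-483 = -483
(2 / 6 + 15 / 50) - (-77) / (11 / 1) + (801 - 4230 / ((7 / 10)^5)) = -12282278987 / 504210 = -24359.45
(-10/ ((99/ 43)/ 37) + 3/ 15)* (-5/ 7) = 79451/ 693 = 114.65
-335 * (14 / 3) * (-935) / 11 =398650 / 3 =132883.33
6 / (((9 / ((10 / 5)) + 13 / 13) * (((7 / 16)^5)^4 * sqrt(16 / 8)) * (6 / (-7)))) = -13635127.57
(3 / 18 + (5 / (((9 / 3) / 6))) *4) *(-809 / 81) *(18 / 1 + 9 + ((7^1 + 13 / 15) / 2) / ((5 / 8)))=-486837593 / 36450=-13356.31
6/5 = 1.20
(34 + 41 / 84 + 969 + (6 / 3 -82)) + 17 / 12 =19423 / 21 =924.90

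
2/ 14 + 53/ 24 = 395/ 168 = 2.35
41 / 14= 2.93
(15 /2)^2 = 225 /4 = 56.25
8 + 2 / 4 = 17 / 2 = 8.50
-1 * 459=-459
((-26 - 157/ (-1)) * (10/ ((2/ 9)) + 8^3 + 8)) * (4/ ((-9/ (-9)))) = 296060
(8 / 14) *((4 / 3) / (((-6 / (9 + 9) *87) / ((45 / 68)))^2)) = 675 / 1701343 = 0.00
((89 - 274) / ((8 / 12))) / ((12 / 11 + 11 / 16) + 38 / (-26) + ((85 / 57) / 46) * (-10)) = 166476024 / 4385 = 37964.89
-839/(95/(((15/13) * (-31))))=78027/247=315.90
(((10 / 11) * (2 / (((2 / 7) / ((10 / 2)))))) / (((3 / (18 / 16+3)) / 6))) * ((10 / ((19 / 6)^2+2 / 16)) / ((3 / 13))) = 819000 / 731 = 1120.38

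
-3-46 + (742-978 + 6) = -279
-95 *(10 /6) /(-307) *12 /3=1900 /921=2.06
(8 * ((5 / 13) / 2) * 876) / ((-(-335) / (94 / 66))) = 54896 / 9581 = 5.73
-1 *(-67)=67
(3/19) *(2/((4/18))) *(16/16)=1.42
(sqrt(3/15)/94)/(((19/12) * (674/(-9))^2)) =243 * sqrt(5)/1014171170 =0.00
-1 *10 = -10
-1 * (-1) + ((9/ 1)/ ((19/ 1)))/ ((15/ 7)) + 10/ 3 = 1298/ 285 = 4.55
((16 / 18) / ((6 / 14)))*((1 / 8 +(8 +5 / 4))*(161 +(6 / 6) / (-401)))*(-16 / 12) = -15064000 / 3609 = -4174.01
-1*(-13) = 13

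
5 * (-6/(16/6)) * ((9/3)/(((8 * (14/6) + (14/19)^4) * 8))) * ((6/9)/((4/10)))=-87966675/237223168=-0.37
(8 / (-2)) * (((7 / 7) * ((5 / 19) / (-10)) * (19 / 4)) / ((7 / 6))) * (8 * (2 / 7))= 48 / 49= 0.98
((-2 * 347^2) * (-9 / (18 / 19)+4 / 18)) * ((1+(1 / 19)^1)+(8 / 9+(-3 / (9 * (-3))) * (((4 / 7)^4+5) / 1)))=20713381945573 / 3695139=5605575.85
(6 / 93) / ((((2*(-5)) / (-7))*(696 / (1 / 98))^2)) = 1 / 103015906560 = 0.00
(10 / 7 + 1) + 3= 38 / 7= 5.43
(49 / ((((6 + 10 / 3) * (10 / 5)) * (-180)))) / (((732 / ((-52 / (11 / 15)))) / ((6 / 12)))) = 91 / 128832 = 0.00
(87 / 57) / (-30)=-29 / 570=-0.05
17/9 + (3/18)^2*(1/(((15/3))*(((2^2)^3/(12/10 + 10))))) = 13607/7200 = 1.89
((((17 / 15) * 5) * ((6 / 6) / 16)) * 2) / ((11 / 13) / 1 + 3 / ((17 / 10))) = 3757 / 13848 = 0.27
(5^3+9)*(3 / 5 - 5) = -589.60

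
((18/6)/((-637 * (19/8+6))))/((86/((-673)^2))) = -5435148/1835197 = -2.96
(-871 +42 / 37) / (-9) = 32185 / 333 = 96.65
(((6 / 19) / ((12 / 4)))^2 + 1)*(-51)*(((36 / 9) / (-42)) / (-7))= -12410 / 17689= -0.70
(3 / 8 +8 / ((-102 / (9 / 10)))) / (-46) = -9 / 1360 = -0.01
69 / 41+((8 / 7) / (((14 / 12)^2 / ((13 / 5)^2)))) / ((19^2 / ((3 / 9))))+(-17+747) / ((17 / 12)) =1115449134603 / 2157615775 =516.98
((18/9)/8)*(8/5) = 2/5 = 0.40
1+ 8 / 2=5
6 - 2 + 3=7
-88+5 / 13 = -87.62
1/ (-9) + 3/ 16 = 11/ 144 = 0.08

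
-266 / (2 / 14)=-1862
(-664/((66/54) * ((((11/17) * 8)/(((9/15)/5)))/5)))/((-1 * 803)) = 38097/485815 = 0.08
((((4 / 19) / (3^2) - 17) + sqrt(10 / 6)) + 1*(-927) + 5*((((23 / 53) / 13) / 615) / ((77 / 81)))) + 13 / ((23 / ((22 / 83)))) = -670174674855583 / 710061298947 + sqrt(15) / 3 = -942.54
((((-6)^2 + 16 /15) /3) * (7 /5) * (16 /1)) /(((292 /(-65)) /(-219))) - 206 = 199294 /15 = 13286.27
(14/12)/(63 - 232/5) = 35/498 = 0.07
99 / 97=1.02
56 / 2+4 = 32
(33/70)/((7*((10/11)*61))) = 363/298900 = 0.00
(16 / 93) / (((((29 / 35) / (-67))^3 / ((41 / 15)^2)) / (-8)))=110985493010560 / 20413593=5436842.65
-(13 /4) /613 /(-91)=1 /17164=0.00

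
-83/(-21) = 83/21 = 3.95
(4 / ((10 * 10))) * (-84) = -84 / 25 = -3.36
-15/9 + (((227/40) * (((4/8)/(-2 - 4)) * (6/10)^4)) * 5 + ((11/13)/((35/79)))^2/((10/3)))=-436646827/496860000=-0.88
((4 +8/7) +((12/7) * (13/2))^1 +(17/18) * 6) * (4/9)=1844/189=9.76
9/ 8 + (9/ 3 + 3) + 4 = 89/ 8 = 11.12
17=17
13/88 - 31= -2715/88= -30.85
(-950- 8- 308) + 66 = -1200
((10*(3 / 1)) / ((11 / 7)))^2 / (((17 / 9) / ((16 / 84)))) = 75600 / 2057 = 36.75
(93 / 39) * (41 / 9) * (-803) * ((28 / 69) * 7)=-200040148 / 8073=-24778.91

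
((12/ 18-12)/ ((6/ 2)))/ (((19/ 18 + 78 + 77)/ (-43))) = 2924/ 2809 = 1.04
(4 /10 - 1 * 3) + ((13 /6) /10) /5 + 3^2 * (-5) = -47.56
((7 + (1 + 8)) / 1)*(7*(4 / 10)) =224 / 5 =44.80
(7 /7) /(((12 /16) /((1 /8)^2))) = 1 /48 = 0.02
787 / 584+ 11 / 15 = 18229 / 8760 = 2.08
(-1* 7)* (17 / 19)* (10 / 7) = -170 / 19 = -8.95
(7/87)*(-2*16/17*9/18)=-112/1479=-0.08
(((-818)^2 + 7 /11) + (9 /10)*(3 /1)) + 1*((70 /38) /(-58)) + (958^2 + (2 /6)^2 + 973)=433082080064 /272745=1587864.42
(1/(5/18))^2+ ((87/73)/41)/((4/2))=1941639/149650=12.97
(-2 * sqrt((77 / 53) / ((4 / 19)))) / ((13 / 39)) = -3 * sqrt(77539) / 53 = -15.76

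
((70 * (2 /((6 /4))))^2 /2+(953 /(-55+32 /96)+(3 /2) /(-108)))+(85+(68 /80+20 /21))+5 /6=152422639 /34440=4425.74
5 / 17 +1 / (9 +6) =92 / 255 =0.36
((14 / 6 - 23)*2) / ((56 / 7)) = -31 / 6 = -5.17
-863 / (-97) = 863 / 97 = 8.90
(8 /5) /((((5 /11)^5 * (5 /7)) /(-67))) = -604263352 /78125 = -7734.57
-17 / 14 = -1.21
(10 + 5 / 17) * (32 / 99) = 5600 / 1683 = 3.33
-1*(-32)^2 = -1024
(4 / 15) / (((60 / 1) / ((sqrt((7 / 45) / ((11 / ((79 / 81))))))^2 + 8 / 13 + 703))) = 366756154 / 117277875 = 3.13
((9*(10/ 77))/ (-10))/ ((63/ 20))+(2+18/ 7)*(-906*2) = -4464788/ 539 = -8283.47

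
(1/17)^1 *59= 59/17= 3.47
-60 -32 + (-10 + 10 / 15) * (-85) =2104 / 3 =701.33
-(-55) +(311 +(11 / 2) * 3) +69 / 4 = 1599 / 4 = 399.75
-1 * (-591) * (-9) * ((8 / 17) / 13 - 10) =52997.46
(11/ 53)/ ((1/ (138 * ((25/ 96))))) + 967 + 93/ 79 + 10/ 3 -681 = 59884673/ 200976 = 297.97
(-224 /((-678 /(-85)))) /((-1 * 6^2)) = 2380 /3051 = 0.78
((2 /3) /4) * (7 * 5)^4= 1500625 /6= 250104.17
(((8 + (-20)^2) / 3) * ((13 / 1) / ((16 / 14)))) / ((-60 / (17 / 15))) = -26299 / 900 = -29.22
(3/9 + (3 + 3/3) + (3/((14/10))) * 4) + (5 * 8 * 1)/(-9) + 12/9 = 617/63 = 9.79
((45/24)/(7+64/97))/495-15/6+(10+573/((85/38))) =4396068793/16672920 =263.67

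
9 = 9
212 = 212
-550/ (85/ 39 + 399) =-10725/ 7823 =-1.37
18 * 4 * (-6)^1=-432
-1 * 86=-86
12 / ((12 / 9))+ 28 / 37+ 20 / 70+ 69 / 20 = 13.49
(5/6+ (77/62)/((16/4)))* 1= 851/744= 1.14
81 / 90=0.90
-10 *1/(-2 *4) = 5/4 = 1.25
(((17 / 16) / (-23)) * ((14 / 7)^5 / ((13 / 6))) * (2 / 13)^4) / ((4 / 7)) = -5712 / 8539739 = -0.00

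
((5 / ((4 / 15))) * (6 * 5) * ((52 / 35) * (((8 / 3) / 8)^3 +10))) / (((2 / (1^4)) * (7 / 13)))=1144975 / 147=7788.95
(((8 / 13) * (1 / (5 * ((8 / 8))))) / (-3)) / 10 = -4 / 975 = -0.00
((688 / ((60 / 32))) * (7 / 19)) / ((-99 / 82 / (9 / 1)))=-3159296 / 3135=-1007.75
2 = 2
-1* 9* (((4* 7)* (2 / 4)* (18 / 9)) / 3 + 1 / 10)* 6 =-2547 / 5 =-509.40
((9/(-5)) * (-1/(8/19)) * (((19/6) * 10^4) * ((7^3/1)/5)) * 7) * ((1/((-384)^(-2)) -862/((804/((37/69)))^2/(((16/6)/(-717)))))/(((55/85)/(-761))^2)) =221258356618589734838483403542375/16687636160877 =13258819552724581340.03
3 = 3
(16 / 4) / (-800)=-1 / 200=-0.00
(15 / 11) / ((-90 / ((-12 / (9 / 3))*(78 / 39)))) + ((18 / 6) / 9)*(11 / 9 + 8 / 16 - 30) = -5527 / 594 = -9.30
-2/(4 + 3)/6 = -1/21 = -0.05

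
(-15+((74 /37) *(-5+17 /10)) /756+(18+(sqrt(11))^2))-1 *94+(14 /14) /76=-80.00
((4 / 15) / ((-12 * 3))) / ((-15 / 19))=0.01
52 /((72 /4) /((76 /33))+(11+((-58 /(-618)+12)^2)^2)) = 18014443809336 /7417504301818433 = 0.00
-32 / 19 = -1.68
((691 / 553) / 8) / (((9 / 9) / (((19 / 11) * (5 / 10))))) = 13129 / 97328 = 0.13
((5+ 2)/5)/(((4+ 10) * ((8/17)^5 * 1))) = 1419857/327680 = 4.33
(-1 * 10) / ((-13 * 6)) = 5 / 39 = 0.13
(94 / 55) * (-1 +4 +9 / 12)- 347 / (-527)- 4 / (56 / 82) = 98233 / 81158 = 1.21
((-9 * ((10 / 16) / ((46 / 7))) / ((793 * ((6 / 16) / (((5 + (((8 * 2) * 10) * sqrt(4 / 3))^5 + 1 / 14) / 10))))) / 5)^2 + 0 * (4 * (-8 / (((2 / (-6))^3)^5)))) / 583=4169138176000 * sqrt(3) / 581824300629 + 2206763817411543040001224963 / 8378269929057600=263391348834.68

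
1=1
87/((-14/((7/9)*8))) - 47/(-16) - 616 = -31283/48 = -651.73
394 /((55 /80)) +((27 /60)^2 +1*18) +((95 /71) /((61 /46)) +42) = 12087520521 /19056400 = 634.30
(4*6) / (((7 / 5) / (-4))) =-480 / 7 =-68.57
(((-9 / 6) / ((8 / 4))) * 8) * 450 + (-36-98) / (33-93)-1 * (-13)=-80543 / 30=-2684.77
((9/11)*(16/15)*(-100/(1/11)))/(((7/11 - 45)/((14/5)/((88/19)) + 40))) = 53598/61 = 878.66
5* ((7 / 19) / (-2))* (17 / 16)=-595 / 608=-0.98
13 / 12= 1.08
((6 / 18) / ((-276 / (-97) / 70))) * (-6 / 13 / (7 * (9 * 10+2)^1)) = -485 / 82524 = -0.01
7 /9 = 0.78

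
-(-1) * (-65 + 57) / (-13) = 8 / 13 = 0.62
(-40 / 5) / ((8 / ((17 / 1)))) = -17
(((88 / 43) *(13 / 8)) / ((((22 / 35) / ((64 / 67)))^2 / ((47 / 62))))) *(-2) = -766438400 / 65822207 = -11.64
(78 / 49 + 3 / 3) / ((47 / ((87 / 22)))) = 11049 / 50666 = 0.22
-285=-285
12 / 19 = 0.63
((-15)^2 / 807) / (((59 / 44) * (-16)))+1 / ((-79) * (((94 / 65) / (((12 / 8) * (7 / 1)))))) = -6181785 / 58929023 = -0.10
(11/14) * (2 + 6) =44/7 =6.29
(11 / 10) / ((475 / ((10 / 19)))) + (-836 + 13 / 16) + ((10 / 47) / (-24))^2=-1198833123697 / 1435408200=-835.19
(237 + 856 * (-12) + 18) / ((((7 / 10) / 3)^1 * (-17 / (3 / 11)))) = 128790 / 187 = 688.72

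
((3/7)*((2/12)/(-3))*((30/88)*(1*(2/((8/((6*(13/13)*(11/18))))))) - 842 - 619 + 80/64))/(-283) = -23351/190176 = -0.12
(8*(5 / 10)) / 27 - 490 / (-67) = 13498 / 1809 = 7.46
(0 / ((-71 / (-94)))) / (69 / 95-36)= 0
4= 4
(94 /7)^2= 8836 /49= 180.33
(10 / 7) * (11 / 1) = 110 / 7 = 15.71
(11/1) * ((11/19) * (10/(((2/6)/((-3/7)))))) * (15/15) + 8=-9826/133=-73.88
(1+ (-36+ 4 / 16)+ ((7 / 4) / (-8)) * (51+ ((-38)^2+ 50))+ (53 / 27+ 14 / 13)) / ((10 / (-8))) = 4152233 / 14040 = 295.74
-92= -92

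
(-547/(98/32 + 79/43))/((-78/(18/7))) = 1129008/306761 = 3.68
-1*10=-10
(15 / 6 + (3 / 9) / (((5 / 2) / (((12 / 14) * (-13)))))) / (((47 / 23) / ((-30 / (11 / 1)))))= -4899 / 3619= -1.35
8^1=8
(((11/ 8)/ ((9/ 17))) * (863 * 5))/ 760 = 161381/ 10944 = 14.75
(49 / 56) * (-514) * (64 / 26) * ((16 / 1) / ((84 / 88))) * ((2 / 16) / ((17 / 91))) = -633248 / 51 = -12416.63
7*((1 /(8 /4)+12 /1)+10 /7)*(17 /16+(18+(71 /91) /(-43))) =17884935 /9632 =1856.82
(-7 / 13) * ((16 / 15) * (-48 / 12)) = 448 / 195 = 2.30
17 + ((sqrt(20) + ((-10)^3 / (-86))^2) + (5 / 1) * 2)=2 * sqrt(5) + 299923 / 1849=166.68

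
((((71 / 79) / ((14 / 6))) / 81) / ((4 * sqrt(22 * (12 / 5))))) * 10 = 355 * sqrt(330) / 3941784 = 0.00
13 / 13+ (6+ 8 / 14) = 53 / 7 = 7.57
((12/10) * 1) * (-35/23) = -42/23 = -1.83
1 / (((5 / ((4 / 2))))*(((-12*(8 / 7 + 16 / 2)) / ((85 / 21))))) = -17 / 1152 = -0.01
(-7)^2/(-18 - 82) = -49/100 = -0.49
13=13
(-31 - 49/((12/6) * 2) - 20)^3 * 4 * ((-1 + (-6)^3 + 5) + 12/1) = 404856925/2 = 202428462.50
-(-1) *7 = 7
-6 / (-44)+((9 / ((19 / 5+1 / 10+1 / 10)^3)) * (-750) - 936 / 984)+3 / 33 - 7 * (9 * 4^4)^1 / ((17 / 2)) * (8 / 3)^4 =-212097167317 / 2208096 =-96054.32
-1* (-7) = 7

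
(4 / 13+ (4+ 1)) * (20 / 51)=460 / 221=2.08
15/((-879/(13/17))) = -0.01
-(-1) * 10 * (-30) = -300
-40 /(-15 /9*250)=12 /125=0.10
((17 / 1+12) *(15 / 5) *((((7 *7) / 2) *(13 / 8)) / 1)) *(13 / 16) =2814.25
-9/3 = -3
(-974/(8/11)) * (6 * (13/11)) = -18993/2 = -9496.50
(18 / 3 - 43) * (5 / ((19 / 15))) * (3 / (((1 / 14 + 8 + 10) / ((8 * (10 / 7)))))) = -1332000 / 4807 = -277.10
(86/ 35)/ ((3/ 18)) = 516/ 35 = 14.74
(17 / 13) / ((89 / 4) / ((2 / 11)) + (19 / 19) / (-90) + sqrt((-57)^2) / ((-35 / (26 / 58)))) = 0.01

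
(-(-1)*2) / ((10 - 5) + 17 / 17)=1 / 3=0.33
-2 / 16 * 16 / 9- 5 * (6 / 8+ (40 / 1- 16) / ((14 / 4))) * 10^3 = -2396264 / 63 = -38035.94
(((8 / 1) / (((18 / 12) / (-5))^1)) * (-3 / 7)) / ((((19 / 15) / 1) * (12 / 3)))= 300 / 133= 2.26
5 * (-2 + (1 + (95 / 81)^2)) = 12320 / 6561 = 1.88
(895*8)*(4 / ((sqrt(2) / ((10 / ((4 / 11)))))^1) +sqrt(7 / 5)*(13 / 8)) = 2327*sqrt(35) +393800*sqrt(2) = 570684.02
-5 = -5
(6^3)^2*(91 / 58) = 2122848 / 29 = 73201.66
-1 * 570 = -570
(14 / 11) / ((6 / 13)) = 2.76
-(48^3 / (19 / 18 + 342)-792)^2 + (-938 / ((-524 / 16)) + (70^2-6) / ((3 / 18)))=-954847920408316 / 4995111875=-191156.46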